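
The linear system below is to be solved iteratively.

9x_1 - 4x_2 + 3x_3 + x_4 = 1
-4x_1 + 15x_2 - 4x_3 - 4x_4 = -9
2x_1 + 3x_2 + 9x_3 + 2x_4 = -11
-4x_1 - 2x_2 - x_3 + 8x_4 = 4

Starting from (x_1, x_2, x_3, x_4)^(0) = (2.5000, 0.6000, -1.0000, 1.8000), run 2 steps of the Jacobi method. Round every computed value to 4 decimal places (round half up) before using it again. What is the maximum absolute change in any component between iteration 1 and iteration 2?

1.2467

Iteration 1:
  x_1 = (1 - (-4)·0.6000 - (3)·-1.0000 - (1)·1.8000) / (9) = 0.5111
  x_2 = (-9 - (-4)·2.5000 - (-4)·-1.0000 - (-4)·1.8000) / (15) = 0.2800
  x_3 = (-11 - (2)·2.5000 - (3)·0.6000 - (2)·1.8000) / (9) = -2.3778
  x_4 = (4 - (-4)·2.5000 - (-2)·0.6000 - (-1)·-1.0000) / (8) = 1.7750
Iteration 2:
  x_1 = (1 - (-4)·0.2800 - (3)·-2.3778 - (1)·1.7750) / (9) = 0.8309
  x_2 = (-9 - (-4)·0.5111 - (-4)·-2.3778 - (-4)·1.7750) / (15) = -0.6245
  x_3 = (-11 - (2)·0.5111 - (3)·0.2800 - (2)·1.7750) / (9) = -1.8236
  x_4 = (4 - (-4)·0.5111 - (-2)·0.2800 - (-1)·-2.3778) / (8) = 0.5283
Change: (0.3198, -0.9045, 0.5542, -1.2467) → max |·| = 1.2467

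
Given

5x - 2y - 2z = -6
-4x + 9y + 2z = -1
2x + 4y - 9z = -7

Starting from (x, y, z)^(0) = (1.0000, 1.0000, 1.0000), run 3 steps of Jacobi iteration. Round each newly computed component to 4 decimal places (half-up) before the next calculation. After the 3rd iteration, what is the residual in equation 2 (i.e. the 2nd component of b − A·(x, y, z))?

Iteration 1:
  x = (-6 - (-2)·1.0000 - (-2)·1.0000) / (5) = -0.4000
  y = (-1 - (-4)·1.0000 - (2)·1.0000) / (9) = 0.1111
  z = (-7 - (2)·1.0000 - (4)·1.0000) / (-9) = 1.4444
Iteration 2:
  x = (-6 - (-2)·0.1111 - (-2)·1.4444) / (5) = -0.5778
  y = (-1 - (-4)·-0.4000 - (2)·1.4444) / (9) = -0.6099
  z = (-7 - (2)·-0.4000 - (4)·0.1111) / (-9) = 0.7383
Iteration 3:
  x = (-6 - (-2)·-0.6099 - (-2)·0.7383) / (5) = -1.1486
  y = (-1 - (-4)·-0.5778 - (2)·0.7383) / (9) = -0.5320
  z = (-7 - (2)·-0.5778 - (4)·-0.6099) / (-9) = 0.3783
Residual b − A·x = (-0.5644, -1.5630, 0.8299)

-1.5630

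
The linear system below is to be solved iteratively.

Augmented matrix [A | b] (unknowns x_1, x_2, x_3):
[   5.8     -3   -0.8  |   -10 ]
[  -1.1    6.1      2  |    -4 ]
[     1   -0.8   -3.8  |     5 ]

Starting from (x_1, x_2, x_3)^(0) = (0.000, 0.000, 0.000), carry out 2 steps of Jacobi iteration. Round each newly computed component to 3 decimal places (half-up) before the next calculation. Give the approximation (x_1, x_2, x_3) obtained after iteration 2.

(-2.245, -0.535, -1.631)

Iteration 1:
  x_1 = (-10 - (-3)·0.000 - (-0.8)·0.000) / (5.8) = -1.724
  x_2 = (-4 - (-1.1)·0.000 - (2)·0.000) / (6.1) = -0.656
  x_3 = (5 - (1)·0.000 - (-0.8)·0.000) / (-3.8) = -1.316
Iteration 2:
  x_1 = (-10 - (-3)·-0.656 - (-0.8)·-1.316) / (5.8) = -2.245
  x_2 = (-4 - (-1.1)·-1.724 - (2)·-1.316) / (6.1) = -0.535
  x_3 = (5 - (1)·-1.724 - (-0.8)·-0.656) / (-3.8) = -1.631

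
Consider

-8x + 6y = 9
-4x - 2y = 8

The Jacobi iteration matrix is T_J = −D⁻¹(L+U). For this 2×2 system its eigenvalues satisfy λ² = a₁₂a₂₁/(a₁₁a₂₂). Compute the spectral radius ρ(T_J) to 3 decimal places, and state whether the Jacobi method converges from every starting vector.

1.225

a₁₂a₂₁/(a₁₁a₂₂) = (6)·(-4) / ((-8)·(-2)) = -1.500000
ρ = √|-1.500000| = √1.500000 = 1.225
ρ > 1, so Jacobi diverges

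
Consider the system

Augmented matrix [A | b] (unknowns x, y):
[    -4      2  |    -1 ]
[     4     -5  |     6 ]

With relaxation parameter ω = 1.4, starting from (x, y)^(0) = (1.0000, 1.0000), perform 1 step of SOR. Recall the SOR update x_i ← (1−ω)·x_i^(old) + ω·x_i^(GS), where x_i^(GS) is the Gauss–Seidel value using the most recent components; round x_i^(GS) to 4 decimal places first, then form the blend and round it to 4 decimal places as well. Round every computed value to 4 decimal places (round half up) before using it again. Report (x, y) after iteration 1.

Iteration 1:
  x: GS value = (-1 - (2)·1.0000) / (-4) = 0.7500;  x ← (1−ω)·1.0000 + ω·0.7500 = 0.6500
  y: GS value = (6 - (4)·0.6500) / (-5) = -0.6800;  y ← (1−ω)·1.0000 + ω·-0.6800 = -1.3520

(0.6500, -1.3520)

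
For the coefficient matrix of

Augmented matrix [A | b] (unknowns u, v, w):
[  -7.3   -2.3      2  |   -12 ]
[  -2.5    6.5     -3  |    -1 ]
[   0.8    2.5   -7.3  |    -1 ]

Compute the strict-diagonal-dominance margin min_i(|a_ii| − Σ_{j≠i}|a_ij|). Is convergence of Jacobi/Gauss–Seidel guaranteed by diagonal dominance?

row 1: |-7.3| − (2.3+2) = 3
row 2: |6.5| − (2.5+3) = 1
row 3: |-7.3| − (0.8+2.5) = 4
minimum over rows = 1 → strictly diagonally dominant (convergence guaranteed)

1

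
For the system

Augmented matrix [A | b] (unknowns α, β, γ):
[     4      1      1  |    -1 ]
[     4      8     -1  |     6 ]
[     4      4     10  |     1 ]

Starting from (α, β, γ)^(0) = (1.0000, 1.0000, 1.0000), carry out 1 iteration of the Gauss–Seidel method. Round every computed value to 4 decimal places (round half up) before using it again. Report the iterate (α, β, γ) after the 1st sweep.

Iteration 1:
  α = (-1 - (1)·1.0000 - (1)·1.0000) / (4) = -0.7500
  β = (6 - (4)·-0.7500 - (-1)·1.0000) / (8) = 1.2500
  γ = (1 - (4)·-0.7500 - (4)·1.2500) / (10) = -0.1000

(-0.7500, 1.2500, -0.1000)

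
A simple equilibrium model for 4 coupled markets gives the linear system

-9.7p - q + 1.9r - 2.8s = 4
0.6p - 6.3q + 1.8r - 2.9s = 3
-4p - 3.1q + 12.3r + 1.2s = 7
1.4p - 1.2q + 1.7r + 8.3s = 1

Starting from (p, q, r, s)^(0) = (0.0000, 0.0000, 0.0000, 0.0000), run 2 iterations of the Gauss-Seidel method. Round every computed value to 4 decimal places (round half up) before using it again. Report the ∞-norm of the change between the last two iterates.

0.0976

Iteration 1:
  p = (4 - (-1)·0.0000 - (1.9)·0.0000 - (-2.8)·0.0000) / (-9.7) = -0.4124
  q = (3 - (0.6)·-0.4124 - (1.8)·0.0000 - (-2.9)·0.0000) / (-6.3) = -0.5155
  r = (7 - (-4)·-0.4124 - (-3.1)·-0.5155 - (1.2)·0.0000) / (12.3) = 0.3051
  s = (1 - (1.4)·-0.4124 - (-1.2)·-0.5155 - (1.7)·0.3051) / (8.3) = 0.0530
Iteration 2:
  p = (4 - (-1)·-0.5155 - (1.9)·0.3051 - (-2.8)·0.0530) / (-9.7) = -0.3148
  q = (3 - (0.6)·-0.3148 - (1.8)·0.3051 - (-2.9)·0.0530) / (-6.3) = -0.4434
  r = (7 - (-4)·-0.3148 - (-3.1)·-0.4434 - (1.2)·0.0530) / (12.3) = 0.3498
  s = (1 - (1.4)·-0.3148 - (-1.2)·-0.4434 - (1.7)·0.3498) / (8.3) = 0.0378
Change: (0.0976, 0.0721, 0.0447, -0.0152) → max |·| = 0.0976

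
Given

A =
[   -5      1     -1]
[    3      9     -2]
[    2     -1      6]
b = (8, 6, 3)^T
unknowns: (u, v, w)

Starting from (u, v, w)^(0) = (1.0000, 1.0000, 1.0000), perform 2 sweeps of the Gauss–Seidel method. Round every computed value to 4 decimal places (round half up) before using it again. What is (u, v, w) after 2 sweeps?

Iteration 1:
  u = (8 - (1)·1.0000 - (-1)·1.0000) / (-5) = -1.6000
  v = (6 - (3)·-1.6000 - (-2)·1.0000) / (9) = 1.4222
  w = (3 - (2)·-1.6000 - (-1)·1.4222) / (6) = 1.2704
Iteration 2:
  u = (8 - (1)·1.4222 - (-1)·1.2704) / (-5) = -1.5696
  v = (6 - (3)·-1.5696 - (-2)·1.2704) / (9) = 1.4722
  w = (3 - (2)·-1.5696 - (-1)·1.4722) / (6) = 1.2686

(-1.5696, 1.4722, 1.2686)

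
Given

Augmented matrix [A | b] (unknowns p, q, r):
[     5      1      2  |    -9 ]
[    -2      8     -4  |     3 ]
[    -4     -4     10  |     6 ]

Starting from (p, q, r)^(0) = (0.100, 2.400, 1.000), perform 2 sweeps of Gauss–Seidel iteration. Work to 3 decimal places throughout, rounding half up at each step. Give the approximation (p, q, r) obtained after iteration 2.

(-1.685, -0.241, -0.170)

Iteration 1:
  p = (-9 - (1)·2.400 - (2)·1.000) / (5) = -2.680
  q = (3 - (-2)·-2.680 - (-4)·1.000) / (8) = 0.205
  r = (6 - (-4)·-2.680 - (-4)·0.205) / (10) = -0.390
Iteration 2:
  p = (-9 - (1)·0.205 - (2)·-0.390) / (5) = -1.685
  q = (3 - (-2)·-1.685 - (-4)·-0.390) / (8) = -0.241
  r = (6 - (-4)·-1.685 - (-4)·-0.241) / (10) = -0.170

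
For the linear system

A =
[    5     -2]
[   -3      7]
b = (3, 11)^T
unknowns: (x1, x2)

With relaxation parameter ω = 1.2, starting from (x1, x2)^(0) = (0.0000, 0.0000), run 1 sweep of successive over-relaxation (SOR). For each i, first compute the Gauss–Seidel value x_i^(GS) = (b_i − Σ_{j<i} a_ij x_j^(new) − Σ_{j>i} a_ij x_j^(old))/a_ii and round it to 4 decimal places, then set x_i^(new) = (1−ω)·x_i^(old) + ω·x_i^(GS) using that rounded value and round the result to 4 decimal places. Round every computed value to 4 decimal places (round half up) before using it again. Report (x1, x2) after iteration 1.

Iteration 1:
  x1: GS value = (3 - (-2)·0.0000) / (5) = 0.6000;  x1 ← (1−ω)·0.0000 + ω·0.6000 = 0.7200
  x2: GS value = (11 - (-3)·0.7200) / (7) = 1.8800;  x2 ← (1−ω)·0.0000 + ω·1.8800 = 2.2560

(0.7200, 2.2560)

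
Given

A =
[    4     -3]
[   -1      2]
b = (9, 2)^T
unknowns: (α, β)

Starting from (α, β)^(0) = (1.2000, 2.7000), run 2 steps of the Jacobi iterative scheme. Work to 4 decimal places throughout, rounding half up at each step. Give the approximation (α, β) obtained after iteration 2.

(3.4500, 3.1375)

Iteration 1:
  α = (9 - (-3)·2.7000) / (4) = 4.2750
  β = (2 - (-1)·1.2000) / (2) = 1.6000
Iteration 2:
  α = (9 - (-3)·1.6000) / (4) = 3.4500
  β = (2 - (-1)·4.2750) / (2) = 3.1375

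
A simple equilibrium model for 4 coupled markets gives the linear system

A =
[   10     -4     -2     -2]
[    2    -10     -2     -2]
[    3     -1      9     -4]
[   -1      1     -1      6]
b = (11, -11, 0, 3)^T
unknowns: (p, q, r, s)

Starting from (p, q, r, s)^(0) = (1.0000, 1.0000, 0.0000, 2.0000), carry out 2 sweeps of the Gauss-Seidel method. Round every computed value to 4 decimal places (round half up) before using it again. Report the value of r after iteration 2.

-0.1344

Iteration 1:
  p = (11 - (-4)·1.0000 - (-2)·0.0000 - (-2)·2.0000) / (10) = 1.9000
  q = (-11 - (2)·1.9000 - (-2)·0.0000 - (-2)·2.0000) / (-10) = 1.0800
  r = (0 - (3)·1.9000 - (-1)·1.0800 - (-4)·2.0000) / (9) = 0.3756
  s = (3 - (-1)·1.9000 - (1)·1.0800 - (-1)·0.3756) / (6) = 0.6993
Iteration 2:
  p = (11 - (-4)·1.0800 - (-2)·0.3756 - (-2)·0.6993) / (10) = 1.7470
  q = (-11 - (2)·1.7470 - (-2)·0.3756 - (-2)·0.6993) / (-10) = 1.2344
  r = (0 - (3)·1.7470 - (-1)·1.2344 - (-4)·0.6993) / (9) = -0.1344
  s = (3 - (-1)·1.7470 - (1)·1.2344 - (-1)·-0.1344) / (6) = 0.5630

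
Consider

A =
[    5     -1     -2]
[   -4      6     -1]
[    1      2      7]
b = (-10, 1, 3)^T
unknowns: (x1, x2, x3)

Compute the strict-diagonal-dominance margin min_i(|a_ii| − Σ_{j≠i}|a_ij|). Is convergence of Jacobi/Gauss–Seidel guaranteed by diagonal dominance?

row 1: |5| − (1+2) = 2
row 2: |6| − (4+1) = 1
row 3: |7| − (1+2) = 4
minimum over rows = 1 → strictly diagonally dominant (convergence guaranteed)

1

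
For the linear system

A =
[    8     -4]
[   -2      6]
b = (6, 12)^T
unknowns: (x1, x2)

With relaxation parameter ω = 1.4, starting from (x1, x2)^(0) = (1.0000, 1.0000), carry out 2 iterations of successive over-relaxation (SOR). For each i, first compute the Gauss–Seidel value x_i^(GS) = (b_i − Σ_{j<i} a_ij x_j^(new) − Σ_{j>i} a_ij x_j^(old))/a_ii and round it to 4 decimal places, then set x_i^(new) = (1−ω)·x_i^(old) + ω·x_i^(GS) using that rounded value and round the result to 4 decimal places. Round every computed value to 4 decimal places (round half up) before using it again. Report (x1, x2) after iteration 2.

Iteration 1:
  x1: GS value = (6 - (-4)·1.0000) / (8) = 1.2500;  x1 ← (1−ω)·1.0000 + ω·1.2500 = 1.3500
  x2: GS value = (12 - (-2)·1.3500) / (6) = 2.4500;  x2 ← (1−ω)·1.0000 + ω·2.4500 = 3.0300
Iteration 2:
  x1: GS value = (6 - (-4)·3.0300) / (8) = 2.2650;  x1 ← (1−ω)·1.3500 + ω·2.2650 = 2.6310
  x2: GS value = (12 - (-2)·2.6310) / (6) = 2.8770;  x2 ← (1−ω)·3.0300 + ω·2.8770 = 2.8158

(2.6310, 2.8158)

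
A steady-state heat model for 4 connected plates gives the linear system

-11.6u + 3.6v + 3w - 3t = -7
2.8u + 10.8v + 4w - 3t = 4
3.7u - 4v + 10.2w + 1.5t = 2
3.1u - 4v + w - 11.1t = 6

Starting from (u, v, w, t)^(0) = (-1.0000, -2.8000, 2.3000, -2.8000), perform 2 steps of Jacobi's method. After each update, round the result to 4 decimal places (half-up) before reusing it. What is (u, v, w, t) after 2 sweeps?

(0.1576, 0.2546, -0.6365, 0.1025)

Iteration 1:
  u = (-7 - (3.6)·-2.8000 - (3)·2.3000 - (-3)·-2.8000) / (-11.6) = 1.0534
  v = (4 - (2.8)·-1.0000 - (4)·2.3000 - (-3)·-2.8000) / (10.8) = -1.0000
  w = (2 - (3.7)·-1.0000 - (-4)·-2.8000 - (1.5)·-2.8000) / (10.2) = -0.1275
  t = (6 - (3.1)·-1.0000 - (-4)·-2.8000 - (1)·2.3000) / (-11.1) = 0.3964
Iteration 2:
  u = (-7 - (3.6)·-1.0000 - (3)·-0.1275 - (-3)·0.3964) / (-11.6) = 0.1576
  v = (4 - (2.8)·1.0534 - (4)·-0.1275 - (-3)·0.3964) / (10.8) = 0.2546
  w = (2 - (3.7)·1.0534 - (-4)·-1.0000 - (1.5)·0.3964) / (10.2) = -0.6365
  t = (6 - (3.1)·1.0534 - (-4)·-1.0000 - (1)·-0.1275) / (-11.1) = 0.1025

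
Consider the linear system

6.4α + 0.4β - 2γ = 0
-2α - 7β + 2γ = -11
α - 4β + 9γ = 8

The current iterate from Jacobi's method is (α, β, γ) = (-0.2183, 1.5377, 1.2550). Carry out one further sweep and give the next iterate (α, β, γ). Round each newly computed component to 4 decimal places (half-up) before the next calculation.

(0.2961, 1.9924, 1.5966)

One sweep:
  α = (0 - (0.4)·1.5377 - (-2)·1.2550) / (6.4) = 0.2961
  β = (-11 - (-2)·-0.2183 - (2)·1.2550) / (-7) = 1.9924
  γ = (8 - (1)·-0.2183 - (-4)·1.5377) / (9) = 1.5966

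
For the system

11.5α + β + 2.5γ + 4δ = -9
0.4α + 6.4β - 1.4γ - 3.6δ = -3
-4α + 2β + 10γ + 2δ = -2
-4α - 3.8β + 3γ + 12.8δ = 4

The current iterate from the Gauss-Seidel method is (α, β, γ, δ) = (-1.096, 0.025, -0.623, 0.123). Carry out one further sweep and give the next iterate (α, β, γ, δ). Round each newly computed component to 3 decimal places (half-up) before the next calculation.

(-0.692, -0.493, -0.403, 0.044)

One sweep:
  α = (-9 - (1)·0.025 - (2.5)·-0.623 - (4)·0.123) / (11.5) = -0.692
  β = (-3 - (0.4)·-0.692 - (-1.4)·-0.623 - (-3.6)·0.123) / (6.4) = -0.493
  γ = (-2 - (-4)·-0.692 - (2)·-0.493 - (2)·0.123) / (10) = -0.403
  δ = (4 - (-4)·-0.692 - (-3.8)·-0.493 - (3)·-0.403) / (12.8) = 0.044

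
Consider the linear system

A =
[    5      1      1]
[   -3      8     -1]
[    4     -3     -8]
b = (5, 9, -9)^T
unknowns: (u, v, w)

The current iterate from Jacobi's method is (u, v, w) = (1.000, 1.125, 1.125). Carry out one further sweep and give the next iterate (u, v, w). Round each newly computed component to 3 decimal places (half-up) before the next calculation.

One sweep:
  u = (5 - (1)·1.125 - (1)·1.125) / (5) = 0.550
  v = (9 - (-3)·1.000 - (-1)·1.125) / (8) = 1.641
  w = (-9 - (4)·1.000 - (-3)·1.125) / (-8) = 1.203

(0.550, 1.641, 1.203)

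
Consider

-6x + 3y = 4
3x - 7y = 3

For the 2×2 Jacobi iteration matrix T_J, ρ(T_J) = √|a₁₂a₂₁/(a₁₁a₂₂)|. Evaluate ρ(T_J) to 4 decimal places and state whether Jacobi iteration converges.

0.4629

a₁₂a₂₁/(a₁₁a₂₂) = (3)·(3) / ((-6)·(-7)) = 0.214286
ρ = √|0.214286| = √0.214286 = 0.4629
ρ < 1, so Jacobi converges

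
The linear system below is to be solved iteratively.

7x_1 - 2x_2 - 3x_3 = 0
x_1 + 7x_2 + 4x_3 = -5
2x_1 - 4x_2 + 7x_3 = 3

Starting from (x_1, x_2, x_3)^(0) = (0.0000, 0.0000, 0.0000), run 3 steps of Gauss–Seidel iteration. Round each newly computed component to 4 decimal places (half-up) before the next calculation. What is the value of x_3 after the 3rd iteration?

0.0523

Iteration 1:
  x_1 = (0 - (-2)·0.0000 - (-3)·0.0000) / (7) = 0.0000
  x_2 = (-5 - (1)·0.0000 - (4)·0.0000) / (7) = -0.7143
  x_3 = (3 - (2)·0.0000 - (-4)·-0.7143) / (7) = 0.0204
Iteration 2:
  x_1 = (0 - (-2)·-0.7143 - (-3)·0.0204) / (7) = -0.1953
  x_2 = (-5 - (1)·-0.1953 - (4)·0.0204) / (7) = -0.6980
  x_3 = (3 - (2)·-0.1953 - (-4)·-0.6980) / (7) = 0.0855
Iteration 3:
  x_1 = (0 - (-2)·-0.6980 - (-3)·0.0855) / (7) = -0.1628
  x_2 = (-5 - (1)·-0.1628 - (4)·0.0855) / (7) = -0.7399
  x_3 = (3 - (2)·-0.1628 - (-4)·-0.7399) / (7) = 0.0523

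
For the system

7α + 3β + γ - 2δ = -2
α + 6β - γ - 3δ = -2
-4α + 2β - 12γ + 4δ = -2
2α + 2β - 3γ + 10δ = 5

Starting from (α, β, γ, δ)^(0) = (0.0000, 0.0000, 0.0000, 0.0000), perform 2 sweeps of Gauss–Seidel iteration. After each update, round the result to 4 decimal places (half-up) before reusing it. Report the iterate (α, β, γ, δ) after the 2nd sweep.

Iteration 1:
  α = (-2 - (3)·0.0000 - (1)·0.0000 - (-2)·0.0000) / (7) = -0.2857
  β = (-2 - (1)·-0.2857 - (-1)·0.0000 - (-3)·0.0000) / (6) = -0.2857
  γ = (-2 - (-4)·-0.2857 - (2)·-0.2857 - (4)·0.0000) / (-12) = 0.2143
  δ = (5 - (2)·-0.2857 - (2)·-0.2857 - (-3)·0.2143) / (10) = 0.6786
Iteration 2:
  α = (-2 - (3)·-0.2857 - (1)·0.2143 - (-2)·0.6786) / (7) = 0.0000
  β = (-2 - (1)·0.0000 - (-1)·0.2143 - (-3)·0.6786) / (6) = 0.0417
  γ = (-2 - (-4)·0.0000 - (2)·0.0417 - (4)·0.6786) / (-12) = 0.3998
  δ = (5 - (2)·0.0000 - (2)·0.0417 - (-3)·0.3998) / (10) = 0.6116

(0.0000, 0.0417, 0.3998, 0.6116)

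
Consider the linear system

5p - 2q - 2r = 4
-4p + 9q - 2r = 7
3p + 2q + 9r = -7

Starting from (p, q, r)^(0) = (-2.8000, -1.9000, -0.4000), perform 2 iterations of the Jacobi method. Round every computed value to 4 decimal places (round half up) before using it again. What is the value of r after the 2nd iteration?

Iteration 1:
  p = (4 - (-2)·-1.9000 - (-2)·-0.4000) / (5) = -0.1200
  q = (7 - (-4)·-2.8000 - (-2)·-0.4000) / (9) = -0.5556
  r = (-7 - (3)·-2.8000 - (2)·-1.9000) / (9) = 0.5778
Iteration 2:
  p = (4 - (-2)·-0.5556 - (-2)·0.5778) / (5) = 0.8089
  q = (7 - (-4)·-0.1200 - (-2)·0.5778) / (9) = 0.8528
  r = (-7 - (3)·-0.1200 - (2)·-0.5556) / (9) = -0.6143

-0.6143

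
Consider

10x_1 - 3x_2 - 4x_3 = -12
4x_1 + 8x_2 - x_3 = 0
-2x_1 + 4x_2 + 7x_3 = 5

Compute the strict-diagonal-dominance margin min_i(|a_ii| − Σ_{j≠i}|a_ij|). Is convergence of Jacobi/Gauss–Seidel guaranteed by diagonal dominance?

row 1: |10| − (3+4) = 3
row 2: |8| − (4+1) = 3
row 3: |7| − (2+4) = 1
minimum over rows = 1 → strictly diagonally dominant (convergence guaranteed)

1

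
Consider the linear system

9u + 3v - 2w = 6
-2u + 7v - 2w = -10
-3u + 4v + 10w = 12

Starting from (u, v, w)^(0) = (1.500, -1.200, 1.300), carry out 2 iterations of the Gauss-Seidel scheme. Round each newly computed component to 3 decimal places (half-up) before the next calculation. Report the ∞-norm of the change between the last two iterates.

0.151

Iteration 1:
  u = (6 - (3)·-1.200 - (-2)·1.300) / (9) = 1.356
  v = (-10 - (-2)·1.356 - (-2)·1.300) / (7) = -0.670
  w = (12 - (-3)·1.356 - (4)·-0.670) / (10) = 1.875
Iteration 2:
  u = (6 - (3)·-0.670 - (-2)·1.875) / (9) = 1.307
  v = (-10 - (-2)·1.307 - (-2)·1.875) / (7) = -0.519
  w = (12 - (-3)·1.307 - (4)·-0.519) / (10) = 1.800
Change: (-0.049, 0.151, -0.075) → max |·| = 0.151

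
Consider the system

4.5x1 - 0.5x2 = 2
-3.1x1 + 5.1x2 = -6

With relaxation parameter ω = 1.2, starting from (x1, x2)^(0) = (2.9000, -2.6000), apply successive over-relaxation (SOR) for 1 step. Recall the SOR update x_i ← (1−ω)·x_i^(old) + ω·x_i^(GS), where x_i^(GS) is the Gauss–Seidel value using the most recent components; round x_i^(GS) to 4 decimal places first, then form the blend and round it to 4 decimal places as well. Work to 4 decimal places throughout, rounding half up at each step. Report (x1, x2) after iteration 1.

(-0.3933, -1.1786)

Iteration 1:
  x1: GS value = (2 - (-0.5)·-2.6000) / (4.5) = 0.1556;  x1 ← (1−ω)·2.9000 + ω·0.1556 = -0.3933
  x2: GS value = (-6 - (-3.1)·-0.3933) / (5.1) = -1.4155;  x2 ← (1−ω)·-2.6000 + ω·-1.4155 = -1.1786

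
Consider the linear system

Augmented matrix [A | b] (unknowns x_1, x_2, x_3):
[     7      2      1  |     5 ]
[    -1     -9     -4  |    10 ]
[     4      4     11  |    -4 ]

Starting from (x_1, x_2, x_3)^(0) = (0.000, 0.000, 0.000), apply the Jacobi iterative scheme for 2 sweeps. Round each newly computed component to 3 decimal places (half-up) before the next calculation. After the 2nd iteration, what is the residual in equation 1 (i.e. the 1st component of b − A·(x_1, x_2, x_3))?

-0.311

Iteration 1:
  x_1 = (5 - (2)·0.000 - (1)·0.000) / (7) = 0.714
  x_2 = (10 - (-1)·0.000 - (-4)·0.000) / (-9) = -1.111
  x_3 = (-4 - (4)·0.000 - (4)·0.000) / (11) = -0.364
Iteration 2:
  x_1 = (5 - (2)·-1.111 - (1)·-0.364) / (7) = 1.084
  x_2 = (10 - (-1)·0.714 - (-4)·-0.364) / (-9) = -1.029
  x_3 = (-4 - (4)·0.714 - (4)·-1.111) / (11) = -0.219
Residual b − A·x = (-0.311, 0.947, -1.811)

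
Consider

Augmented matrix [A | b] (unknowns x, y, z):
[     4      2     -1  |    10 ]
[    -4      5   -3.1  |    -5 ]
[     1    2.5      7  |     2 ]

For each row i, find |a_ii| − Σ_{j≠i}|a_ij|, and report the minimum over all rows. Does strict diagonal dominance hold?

-2.1

row 1: |4| − (2+1) = 1
row 2: |5| − (4+3.1) = -2.1
row 3: |7| − (1+2.5) = 3.5
minimum over rows = -2.1 → not strictly diagonally dominant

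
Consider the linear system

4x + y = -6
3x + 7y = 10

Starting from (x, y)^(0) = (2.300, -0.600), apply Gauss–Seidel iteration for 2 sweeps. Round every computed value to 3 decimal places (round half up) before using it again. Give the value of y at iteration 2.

Iteration 1:
  x = (-6 - (1)·-0.600) / (4) = -1.350
  y = (10 - (3)·-1.350) / (7) = 2.007
Iteration 2:
  x = (-6 - (1)·2.007) / (4) = -2.002
  y = (10 - (3)·-2.002) / (7) = 2.287

2.287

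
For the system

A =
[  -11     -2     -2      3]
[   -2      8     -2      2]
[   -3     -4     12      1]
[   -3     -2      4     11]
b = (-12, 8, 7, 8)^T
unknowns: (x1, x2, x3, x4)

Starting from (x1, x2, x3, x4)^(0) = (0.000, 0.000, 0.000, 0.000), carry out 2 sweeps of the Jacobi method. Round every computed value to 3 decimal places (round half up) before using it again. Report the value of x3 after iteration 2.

Iteration 1:
  x1 = (-12 - (-2)·0.000 - (-2)·0.000 - (3)·0.000) / (-11) = 1.091
  x2 = (8 - (-2)·0.000 - (-2)·0.000 - (2)·0.000) / (8) = 1.000
  x3 = (7 - (-3)·0.000 - (-4)·0.000 - (1)·0.000) / (12) = 0.583
  x4 = (8 - (-3)·0.000 - (-2)·0.000 - (4)·0.000) / (11) = 0.727
Iteration 2:
  x1 = (-12 - (-2)·1.000 - (-2)·0.583 - (3)·0.727) / (-11) = 1.001
  x2 = (8 - (-2)·1.091 - (-2)·0.583 - (2)·0.727) / (8) = 1.237
  x3 = (7 - (-3)·1.091 - (-4)·1.000 - (1)·0.727) / (12) = 1.129
  x4 = (8 - (-3)·1.091 - (-2)·1.000 - (4)·0.583) / (11) = 0.995

1.129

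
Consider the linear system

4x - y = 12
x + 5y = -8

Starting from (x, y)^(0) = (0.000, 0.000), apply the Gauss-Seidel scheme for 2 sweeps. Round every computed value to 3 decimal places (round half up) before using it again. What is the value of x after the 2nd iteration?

Iteration 1:
  x = (12 - (-1)·0.000) / (4) = 3.000
  y = (-8 - (1)·3.000) / (5) = -2.200
Iteration 2:
  x = (12 - (-1)·-2.200) / (4) = 2.450
  y = (-8 - (1)·2.450) / (5) = -2.090

2.450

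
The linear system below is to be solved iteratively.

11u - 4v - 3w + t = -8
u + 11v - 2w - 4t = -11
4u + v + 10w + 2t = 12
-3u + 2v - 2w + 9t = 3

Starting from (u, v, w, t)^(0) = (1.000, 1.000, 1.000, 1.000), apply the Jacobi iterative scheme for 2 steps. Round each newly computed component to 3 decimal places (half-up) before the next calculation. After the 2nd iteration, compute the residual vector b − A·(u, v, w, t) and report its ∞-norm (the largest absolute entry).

3.100

Iteration 1:
  u = (-8 - (-4)·1.000 - (-3)·1.000 - (1)·1.000) / (11) = -0.182
  v = (-11 - (1)·1.000 - (-2)·1.000 - (-4)·1.000) / (11) = -0.545
  w = (12 - (4)·1.000 - (1)·1.000 - (2)·1.000) / (10) = 0.500
  t = (3 - (-3)·1.000 - (2)·1.000 - (-2)·1.000) / (9) = 0.667
Iteration 2:
  u = (-8 - (-4)·-0.545 - (-3)·0.500 - (1)·0.667) / (11) = -0.850
  v = (-11 - (1)·-0.182 - (-2)·0.500 - (-4)·0.667) / (11) = -0.650
  w = (12 - (4)·-0.182 - (1)·-0.545 - (2)·0.667) / (10) = 1.194
  t = (3 - (-3)·-0.182 - (2)·-0.545 - (-2)·0.500) / (9) = 0.505
Residual b − A·x = (1.827, 1.408, 3.100, -0.407); ∞-norm = 3.100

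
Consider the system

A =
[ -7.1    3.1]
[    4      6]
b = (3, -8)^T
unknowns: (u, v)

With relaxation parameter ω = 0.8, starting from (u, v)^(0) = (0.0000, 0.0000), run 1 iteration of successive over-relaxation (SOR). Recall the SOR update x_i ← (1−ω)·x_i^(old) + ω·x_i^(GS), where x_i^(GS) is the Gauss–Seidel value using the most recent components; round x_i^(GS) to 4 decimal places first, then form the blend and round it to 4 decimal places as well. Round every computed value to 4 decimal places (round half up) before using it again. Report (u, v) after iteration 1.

Iteration 1:
  u: GS value = (3 - (3.1)·0.0000) / (-7.1) = -0.4225;  u ← (1−ω)·0.0000 + ω·-0.4225 = -0.3380
  v: GS value = (-8 - (4)·-0.3380) / (6) = -1.1080;  v ← (1−ω)·0.0000 + ω·-1.1080 = -0.8864

(-0.3380, -0.8864)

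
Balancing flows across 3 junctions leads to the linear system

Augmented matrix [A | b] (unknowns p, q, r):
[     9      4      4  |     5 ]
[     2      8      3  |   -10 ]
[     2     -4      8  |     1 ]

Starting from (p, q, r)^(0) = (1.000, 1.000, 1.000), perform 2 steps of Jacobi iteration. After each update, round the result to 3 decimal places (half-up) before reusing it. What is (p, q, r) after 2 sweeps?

Iteration 1:
  p = (5 - (4)·1.000 - (4)·1.000) / (9) = -0.333
  q = (-10 - (2)·1.000 - (3)·1.000) / (8) = -1.875
  r = (1 - (2)·1.000 - (-4)·1.000) / (8) = 0.375
Iteration 2:
  p = (5 - (4)·-1.875 - (4)·0.375) / (9) = 1.222
  q = (-10 - (2)·-0.333 - (3)·0.375) / (8) = -1.307
  r = (1 - (2)·-0.333 - (-4)·-1.875) / (8) = -0.729

(1.222, -1.307, -0.729)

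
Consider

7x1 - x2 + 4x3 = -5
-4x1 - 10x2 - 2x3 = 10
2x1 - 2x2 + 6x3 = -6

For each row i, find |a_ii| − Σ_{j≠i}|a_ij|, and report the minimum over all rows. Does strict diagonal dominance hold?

2

row 1: |7| − (1+4) = 2
row 2: |-10| − (4+2) = 4
row 3: |6| − (2+2) = 2
minimum over rows = 2 → strictly diagonally dominant (convergence guaranteed)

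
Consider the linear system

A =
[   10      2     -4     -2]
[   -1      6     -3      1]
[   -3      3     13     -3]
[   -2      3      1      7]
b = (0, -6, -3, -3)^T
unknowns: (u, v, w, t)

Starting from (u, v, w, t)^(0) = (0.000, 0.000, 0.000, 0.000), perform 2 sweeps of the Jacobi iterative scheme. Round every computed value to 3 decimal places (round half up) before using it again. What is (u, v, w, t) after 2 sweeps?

(0.022, -1.044, -0.099, 0.033)

Iteration 1:
  u = (0 - (2)·0.000 - (-4)·0.000 - (-2)·0.000) / (10) = 0.000
  v = (-6 - (-1)·0.000 - (-3)·0.000 - (1)·0.000) / (6) = -1.000
  w = (-3 - (-3)·0.000 - (3)·0.000 - (-3)·0.000) / (13) = -0.231
  t = (-3 - (-2)·0.000 - (3)·0.000 - (1)·0.000) / (7) = -0.429
Iteration 2:
  u = (0 - (2)·-1.000 - (-4)·-0.231 - (-2)·-0.429) / (10) = 0.022
  v = (-6 - (-1)·0.000 - (-3)·-0.231 - (1)·-0.429) / (6) = -1.044
  w = (-3 - (-3)·0.000 - (3)·-1.000 - (-3)·-0.429) / (13) = -0.099
  t = (-3 - (-2)·0.000 - (3)·-1.000 - (1)·-0.231) / (7) = 0.033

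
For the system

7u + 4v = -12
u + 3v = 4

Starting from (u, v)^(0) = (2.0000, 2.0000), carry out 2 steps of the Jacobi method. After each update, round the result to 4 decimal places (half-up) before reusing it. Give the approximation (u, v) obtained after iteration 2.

Iteration 1:
  u = (-12 - (4)·2.0000) / (7) = -2.8571
  v = (4 - (1)·2.0000) / (3) = 0.6667
Iteration 2:
  u = (-12 - (4)·0.6667) / (7) = -2.0953
  v = (4 - (1)·-2.8571) / (3) = 2.2857

(-2.0953, 2.2857)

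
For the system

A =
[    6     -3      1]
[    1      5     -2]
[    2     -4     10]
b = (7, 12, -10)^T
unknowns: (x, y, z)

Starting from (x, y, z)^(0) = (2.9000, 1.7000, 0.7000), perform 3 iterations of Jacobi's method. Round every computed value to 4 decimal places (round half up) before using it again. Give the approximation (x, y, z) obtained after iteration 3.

(2.0867, 1.7107, -0.8093)

Iteration 1:
  x = (7 - (-3)·1.7000 - (1)·0.7000) / (6) = 1.9000
  y = (12 - (1)·2.9000 - (-2)·0.7000) / (5) = 2.1000
  z = (-10 - (2)·2.9000 - (-4)·1.7000) / (10) = -0.9000
Iteration 2:
  x = (7 - (-3)·2.1000 - (1)·-0.9000) / (6) = 2.3667
  y = (12 - (1)·1.9000 - (-2)·-0.9000) / (5) = 1.6600
  z = (-10 - (2)·1.9000 - (-4)·2.1000) / (10) = -0.5400
Iteration 3:
  x = (7 - (-3)·1.6600 - (1)·-0.5400) / (6) = 2.0867
  y = (12 - (1)·2.3667 - (-2)·-0.5400) / (5) = 1.7107
  z = (-10 - (2)·2.3667 - (-4)·1.6600) / (10) = -0.8093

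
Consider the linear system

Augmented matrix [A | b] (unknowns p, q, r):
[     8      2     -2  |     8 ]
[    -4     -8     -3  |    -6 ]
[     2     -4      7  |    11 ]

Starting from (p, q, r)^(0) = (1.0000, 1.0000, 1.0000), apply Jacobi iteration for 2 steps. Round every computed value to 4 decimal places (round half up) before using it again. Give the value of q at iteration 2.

Iteration 1:
  p = (8 - (2)·1.0000 - (-2)·1.0000) / (8) = 1.0000
  q = (-6 - (-4)·1.0000 - (-3)·1.0000) / (-8) = -0.1250
  r = (11 - (2)·1.0000 - (-4)·1.0000) / (7) = 1.8571
Iteration 2:
  p = (8 - (2)·-0.1250 - (-2)·1.8571) / (8) = 1.4955
  q = (-6 - (-4)·1.0000 - (-3)·1.8571) / (-8) = -0.4464
  r = (11 - (2)·1.0000 - (-4)·-0.1250) / (7) = 1.2143

-0.4464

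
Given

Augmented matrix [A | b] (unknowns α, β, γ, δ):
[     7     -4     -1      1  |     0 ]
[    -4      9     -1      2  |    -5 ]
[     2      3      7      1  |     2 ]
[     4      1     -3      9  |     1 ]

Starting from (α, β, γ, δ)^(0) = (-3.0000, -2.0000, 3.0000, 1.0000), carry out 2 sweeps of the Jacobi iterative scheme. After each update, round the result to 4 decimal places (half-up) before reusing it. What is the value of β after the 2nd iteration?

Iteration 1:
  α = (0 - (-4)·-2.0000 - (-1)·3.0000 - (1)·1.0000) / (7) = -0.8571
  β = (-5 - (-4)·-3.0000 - (-1)·3.0000 - (2)·1.0000) / (9) = -1.7778
  γ = (2 - (2)·-3.0000 - (3)·-2.0000 - (1)·1.0000) / (7) = 1.8571
  δ = (1 - (4)·-3.0000 - (1)·-2.0000 - (-3)·3.0000) / (9) = 2.6667
Iteration 2:
  α = (0 - (-4)·-1.7778 - (-1)·1.8571 - (1)·2.6667) / (7) = -1.1315
  β = (-5 - (-4)·-0.8571 - (-1)·1.8571 - (2)·2.6667) / (9) = -1.3227
  γ = (2 - (2)·-0.8571 - (3)·-1.7778 - (1)·2.6667) / (7) = 0.9116
  δ = (1 - (4)·-0.8571 - (1)·-1.7778 - (-3)·1.8571) / (9) = 1.3086

-1.3227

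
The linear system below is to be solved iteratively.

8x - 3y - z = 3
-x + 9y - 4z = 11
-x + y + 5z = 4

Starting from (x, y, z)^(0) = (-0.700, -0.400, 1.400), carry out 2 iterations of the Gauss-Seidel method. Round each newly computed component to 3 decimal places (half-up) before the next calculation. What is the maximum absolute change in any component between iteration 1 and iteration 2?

0.746

Iteration 1:
  x = (3 - (-3)·-0.400 - (-1)·1.400) / (8) = 0.400
  y = (11 - (-1)·0.400 - (-4)·1.400) / (9) = 1.889
  z = (4 - (-1)·0.400 - (1)·1.889) / (5) = 0.502
Iteration 2:
  x = (3 - (-3)·1.889 - (-1)·0.502) / (8) = 1.146
  y = (11 - (-1)·1.146 - (-4)·0.502) / (9) = 1.573
  z = (4 - (-1)·1.146 - (1)·1.573) / (5) = 0.715
Change: (0.746, -0.316, 0.213) → max |·| = 0.746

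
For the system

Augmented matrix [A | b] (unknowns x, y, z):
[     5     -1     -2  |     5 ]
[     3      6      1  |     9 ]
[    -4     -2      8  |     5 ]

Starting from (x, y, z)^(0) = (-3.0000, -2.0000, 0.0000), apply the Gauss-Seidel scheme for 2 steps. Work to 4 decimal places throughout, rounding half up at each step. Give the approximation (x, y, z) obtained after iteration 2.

(1.7300, 0.4308, 1.5977)

Iteration 1:
  x = (5 - (-1)·-2.0000 - (-2)·0.0000) / (5) = 0.6000
  y = (9 - (3)·0.6000 - (1)·0.0000) / (6) = 1.2000
  z = (5 - (-4)·0.6000 - (-2)·1.2000) / (8) = 1.2250
Iteration 2:
  x = (5 - (-1)·1.2000 - (-2)·1.2250) / (5) = 1.7300
  y = (9 - (3)·1.7300 - (1)·1.2250) / (6) = 0.4308
  z = (5 - (-4)·1.7300 - (-2)·0.4308) / (8) = 1.5977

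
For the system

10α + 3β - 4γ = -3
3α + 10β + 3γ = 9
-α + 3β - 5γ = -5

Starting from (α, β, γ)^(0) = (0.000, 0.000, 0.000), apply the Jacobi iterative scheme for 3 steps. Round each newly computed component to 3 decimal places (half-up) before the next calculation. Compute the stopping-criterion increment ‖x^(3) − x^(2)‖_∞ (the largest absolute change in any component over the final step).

0.303

Iteration 1:
  α = (-3 - (3)·0.000 - (-4)·0.000) / (10) = -0.300
  β = (9 - (3)·0.000 - (3)·0.000) / (10) = 0.900
  γ = (-5 - (-1)·0.000 - (3)·0.000) / (-5) = 1.000
Iteration 2:
  α = (-3 - (3)·0.900 - (-4)·1.000) / (10) = -0.170
  β = (9 - (3)·-0.300 - (3)·1.000) / (10) = 0.690
  γ = (-5 - (-1)·-0.300 - (3)·0.900) / (-5) = 1.600
Iteration 3:
  α = (-3 - (3)·0.690 - (-4)·1.600) / (10) = 0.133
  β = (9 - (3)·-0.170 - (3)·1.600) / (10) = 0.471
  γ = (-5 - (-1)·-0.170 - (3)·0.690) / (-5) = 1.448
Change: (0.303, -0.219, -0.152) → max |·| = 0.303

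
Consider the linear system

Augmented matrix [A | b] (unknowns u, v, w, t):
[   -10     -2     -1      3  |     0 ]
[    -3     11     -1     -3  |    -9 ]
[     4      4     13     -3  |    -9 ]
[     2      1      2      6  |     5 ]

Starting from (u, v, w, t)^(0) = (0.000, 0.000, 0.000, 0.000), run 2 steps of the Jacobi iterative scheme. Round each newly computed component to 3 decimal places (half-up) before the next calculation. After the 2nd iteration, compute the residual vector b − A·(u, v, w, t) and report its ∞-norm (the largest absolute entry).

2.995

Iteration 1:
  u = (0 - (-2)·0.000 - (-1)·0.000 - (3)·0.000) / (-10) = 0.000
  v = (-9 - (-3)·0.000 - (-1)·0.000 - (-3)·0.000) / (11) = -0.818
  w = (-9 - (4)·0.000 - (4)·0.000 - (-3)·0.000) / (13) = -0.692
  t = (5 - (2)·0.000 - (1)·0.000 - (2)·0.000) / (6) = 0.833
Iteration 2:
  u = (0 - (-2)·-0.818 - (-1)·-0.692 - (3)·0.833) / (-10) = 0.483
  v = (-9 - (-3)·0.000 - (-1)·-0.692 - (-3)·0.833) / (11) = -0.654
  w = (-9 - (4)·0.000 - (4)·-0.818 - (-3)·0.833) / (13) = -0.248
  t = (5 - (2)·0.000 - (1)·-0.818 - (2)·-0.692) / (6) = 1.200
Residual b − A·x = (-0.326, 2.995, -1.492, -2.016); ∞-norm = 2.995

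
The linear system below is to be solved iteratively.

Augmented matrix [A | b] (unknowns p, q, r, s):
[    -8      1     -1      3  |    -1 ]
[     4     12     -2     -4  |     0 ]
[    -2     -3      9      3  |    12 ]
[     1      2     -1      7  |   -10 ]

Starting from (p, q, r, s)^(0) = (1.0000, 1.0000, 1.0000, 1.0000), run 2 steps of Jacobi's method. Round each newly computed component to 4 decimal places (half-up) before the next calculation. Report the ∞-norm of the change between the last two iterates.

Iteration 1:
  p = (-1 - (1)·1.0000 - (-1)·1.0000 - (3)·1.0000) / (-8) = 0.5000
  q = (0 - (4)·1.0000 - (-2)·1.0000 - (-4)·1.0000) / (12) = 0.1667
  r = (12 - (-2)·1.0000 - (-3)·1.0000 - (3)·1.0000) / (9) = 1.5556
  s = (-10 - (1)·1.0000 - (2)·1.0000 - (-1)·1.0000) / (7) = -1.7143
Iteration 2:
  p = (-1 - (1)·0.1667 - (-1)·1.5556 - (3)·-1.7143) / (-8) = -0.6915
  q = (0 - (4)·0.5000 - (-2)·1.5556 - (-4)·-1.7143) / (12) = -0.4788
  r = (12 - (-2)·0.5000 - (-3)·0.1667 - (3)·-1.7143) / (9) = 2.0714
  s = (-10 - (1)·0.5000 - (2)·0.1667 - (-1)·1.5556) / (7) = -1.3254
Change: (-1.1915, -0.6455, 0.5158, 0.3889) → max |·| = 1.1915

1.1915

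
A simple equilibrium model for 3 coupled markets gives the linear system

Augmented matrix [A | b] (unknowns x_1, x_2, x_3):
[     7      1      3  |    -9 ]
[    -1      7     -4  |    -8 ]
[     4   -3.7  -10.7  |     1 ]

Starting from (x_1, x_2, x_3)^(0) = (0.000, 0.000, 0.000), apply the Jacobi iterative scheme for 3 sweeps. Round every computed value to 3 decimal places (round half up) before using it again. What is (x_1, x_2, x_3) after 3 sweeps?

(-1.012, -1.400, -0.021)

Iteration 1:
  x_1 = (-9 - (1)·0.000 - (3)·0.000) / (7) = -1.286
  x_2 = (-8 - (-1)·0.000 - (-4)·0.000) / (7) = -1.143
  x_3 = (1 - (4)·0.000 - (-3.7)·0.000) / (-10.7) = -0.093
Iteration 2:
  x_1 = (-9 - (1)·-1.143 - (3)·-0.093) / (7) = -1.083
  x_2 = (-8 - (-1)·-1.286 - (-4)·-0.093) / (7) = -1.380
  x_3 = (1 - (4)·-1.286 - (-3.7)·-1.143) / (-10.7) = -0.179
Iteration 3:
  x_1 = (-9 - (1)·-1.380 - (3)·-0.179) / (7) = -1.012
  x_2 = (-8 - (-1)·-1.083 - (-4)·-0.179) / (7) = -1.400
  x_3 = (1 - (4)·-1.083 - (-3.7)·-1.380) / (-10.7) = -0.021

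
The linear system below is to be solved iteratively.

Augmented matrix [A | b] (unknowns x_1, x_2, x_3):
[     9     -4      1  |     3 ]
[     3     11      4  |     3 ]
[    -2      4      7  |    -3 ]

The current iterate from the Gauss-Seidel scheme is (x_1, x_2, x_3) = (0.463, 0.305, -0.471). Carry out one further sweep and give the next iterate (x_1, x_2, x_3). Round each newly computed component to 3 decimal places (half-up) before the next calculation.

(0.521, 0.302, -0.452)

One sweep:
  x_1 = (3 - (-4)·0.305 - (1)·-0.471) / (9) = 0.521
  x_2 = (3 - (3)·0.521 - (4)·-0.471) / (11) = 0.302
  x_3 = (-3 - (-2)·0.521 - (4)·0.302) / (7) = -0.452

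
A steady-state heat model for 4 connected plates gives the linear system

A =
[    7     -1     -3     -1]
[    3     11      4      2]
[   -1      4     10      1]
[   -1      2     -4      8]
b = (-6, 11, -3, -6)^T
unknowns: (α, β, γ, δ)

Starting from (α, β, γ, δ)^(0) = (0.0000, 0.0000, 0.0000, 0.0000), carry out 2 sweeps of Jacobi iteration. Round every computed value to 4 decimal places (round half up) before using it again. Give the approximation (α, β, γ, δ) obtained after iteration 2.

(-0.9500, 1.4792, -0.7107, -1.2571)

Iteration 1:
  α = (-6 - (-1)·0.0000 - (-3)·0.0000 - (-1)·0.0000) / (7) = -0.8571
  β = (11 - (3)·0.0000 - (4)·0.0000 - (2)·0.0000) / (11) = 1.0000
  γ = (-3 - (-1)·0.0000 - (4)·0.0000 - (1)·0.0000) / (10) = -0.3000
  δ = (-6 - (-1)·0.0000 - (2)·0.0000 - (-4)·0.0000) / (8) = -0.7500
Iteration 2:
  α = (-6 - (-1)·1.0000 - (-3)·-0.3000 - (-1)·-0.7500) / (7) = -0.9500
  β = (11 - (3)·-0.8571 - (4)·-0.3000 - (2)·-0.7500) / (11) = 1.4792
  γ = (-3 - (-1)·-0.8571 - (4)·1.0000 - (1)·-0.7500) / (10) = -0.7107
  δ = (-6 - (-1)·-0.8571 - (2)·1.0000 - (-4)·-0.3000) / (8) = -1.2571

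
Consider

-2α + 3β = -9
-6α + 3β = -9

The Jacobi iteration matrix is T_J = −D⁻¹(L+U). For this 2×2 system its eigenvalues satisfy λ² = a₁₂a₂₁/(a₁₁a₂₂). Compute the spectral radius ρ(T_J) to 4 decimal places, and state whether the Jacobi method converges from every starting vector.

1.7321

a₁₂a₂₁/(a₁₁a₂₂) = (3)·(-6) / ((-2)·(3)) = 3.000000
ρ = √|3.000000| = √3.000000 = 1.7321
ρ > 1, so Jacobi diverges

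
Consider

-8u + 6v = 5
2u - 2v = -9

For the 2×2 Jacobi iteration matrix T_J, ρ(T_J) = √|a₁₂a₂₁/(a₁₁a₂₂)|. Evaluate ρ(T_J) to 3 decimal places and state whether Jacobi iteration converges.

a₁₂a₂₁/(a₁₁a₂₂) = (6)·(2) / ((-8)·(-2)) = 0.750000
ρ = √|0.750000| = √0.750000 = 0.866
ρ < 1, so Jacobi converges

0.866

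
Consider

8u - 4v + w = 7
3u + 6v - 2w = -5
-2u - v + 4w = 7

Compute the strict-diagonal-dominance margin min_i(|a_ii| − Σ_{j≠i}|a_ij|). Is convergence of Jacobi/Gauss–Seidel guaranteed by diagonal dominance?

1

row 1: |8| − (4+1) = 3
row 2: |6| − (3+2) = 1
row 3: |4| − (2+1) = 1
minimum over rows = 1 → strictly diagonally dominant (convergence guaranteed)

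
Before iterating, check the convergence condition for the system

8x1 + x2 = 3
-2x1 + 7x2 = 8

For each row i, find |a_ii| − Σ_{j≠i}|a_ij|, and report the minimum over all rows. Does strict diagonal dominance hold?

row 1: |8| − (1) = 7
row 2: |7| − (2) = 5
minimum over rows = 5 → strictly diagonally dominant (convergence guaranteed)

5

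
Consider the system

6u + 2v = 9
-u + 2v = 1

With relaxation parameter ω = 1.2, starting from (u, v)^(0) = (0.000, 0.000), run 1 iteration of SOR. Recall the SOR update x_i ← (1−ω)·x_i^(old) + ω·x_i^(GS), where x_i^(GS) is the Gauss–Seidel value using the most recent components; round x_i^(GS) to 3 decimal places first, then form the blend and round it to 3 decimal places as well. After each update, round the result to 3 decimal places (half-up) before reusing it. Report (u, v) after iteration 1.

(1.800, 1.680)

Iteration 1:
  u: GS value = (9 - (2)·0.000) / (6) = 1.500;  u ← (1−ω)·0.000 + ω·1.500 = 1.800
  v: GS value = (1 - (-1)·1.800) / (2) = 1.400;  v ← (1−ω)·0.000 + ω·1.400 = 1.680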